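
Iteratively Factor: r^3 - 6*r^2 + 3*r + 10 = (r + 1)*(r^2 - 7*r + 10) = (r - 5)*(r + 1)*(r - 2)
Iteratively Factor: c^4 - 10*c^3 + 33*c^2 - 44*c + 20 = (c - 1)*(c^3 - 9*c^2 + 24*c - 20) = (c - 2)*(c - 1)*(c^2 - 7*c + 10) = (c - 5)*(c - 2)*(c - 1)*(c - 2)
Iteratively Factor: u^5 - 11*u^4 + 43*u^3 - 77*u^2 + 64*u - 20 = (u - 2)*(u^4 - 9*u^3 + 25*u^2 - 27*u + 10) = (u - 2)*(u - 1)*(u^3 - 8*u^2 + 17*u - 10) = (u - 2)*(u - 1)^2*(u^2 - 7*u + 10) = (u - 2)^2*(u - 1)^2*(u - 5)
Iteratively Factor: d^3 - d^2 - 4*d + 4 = (d - 2)*(d^2 + d - 2) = (d - 2)*(d - 1)*(d + 2)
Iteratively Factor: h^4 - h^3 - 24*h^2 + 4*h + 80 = (h - 2)*(h^3 + h^2 - 22*h - 40) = (h - 2)*(h + 4)*(h^2 - 3*h - 10) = (h - 5)*(h - 2)*(h + 4)*(h + 2)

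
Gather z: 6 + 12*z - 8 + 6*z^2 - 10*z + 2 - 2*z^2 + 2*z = 4*z^2 + 4*z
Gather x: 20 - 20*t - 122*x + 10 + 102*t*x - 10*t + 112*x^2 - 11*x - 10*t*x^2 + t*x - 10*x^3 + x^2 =-30*t - 10*x^3 + x^2*(113 - 10*t) + x*(103*t - 133) + 30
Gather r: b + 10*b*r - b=10*b*r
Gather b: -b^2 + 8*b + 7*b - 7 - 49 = -b^2 + 15*b - 56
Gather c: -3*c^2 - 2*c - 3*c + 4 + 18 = -3*c^2 - 5*c + 22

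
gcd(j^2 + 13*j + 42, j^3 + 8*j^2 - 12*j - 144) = j + 6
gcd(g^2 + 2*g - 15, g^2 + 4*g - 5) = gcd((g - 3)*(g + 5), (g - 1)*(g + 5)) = g + 5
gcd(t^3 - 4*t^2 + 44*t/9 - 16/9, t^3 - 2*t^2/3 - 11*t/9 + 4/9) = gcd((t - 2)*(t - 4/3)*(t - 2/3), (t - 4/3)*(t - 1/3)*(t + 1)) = t - 4/3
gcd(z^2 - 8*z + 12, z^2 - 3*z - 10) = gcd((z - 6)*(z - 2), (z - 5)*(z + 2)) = 1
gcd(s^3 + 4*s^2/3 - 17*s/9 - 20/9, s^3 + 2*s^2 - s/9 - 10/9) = s^2 + 8*s/3 + 5/3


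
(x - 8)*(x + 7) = x^2 - x - 56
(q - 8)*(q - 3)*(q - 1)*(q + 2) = q^4 - 10*q^3 + 11*q^2 + 46*q - 48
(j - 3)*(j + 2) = j^2 - j - 6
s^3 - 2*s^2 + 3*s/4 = s*(s - 3/2)*(s - 1/2)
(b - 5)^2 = b^2 - 10*b + 25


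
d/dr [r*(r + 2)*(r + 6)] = 3*r^2 + 16*r + 12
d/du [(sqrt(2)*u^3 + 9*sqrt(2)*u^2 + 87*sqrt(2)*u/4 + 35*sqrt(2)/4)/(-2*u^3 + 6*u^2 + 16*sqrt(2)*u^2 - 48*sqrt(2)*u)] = sqrt(2)*(-3*u*(4*u^2 + 24*u + 29)*(u^2 - 8*sqrt(2)*u - 3*u + 24*sqrt(2)) + (3*u^2 - 16*sqrt(2)*u - 6*u + 24*sqrt(2))*(4*u^3 + 36*u^2 + 87*u + 35))/(8*u^2*(u^2 - 8*sqrt(2)*u - 3*u + 24*sqrt(2))^2)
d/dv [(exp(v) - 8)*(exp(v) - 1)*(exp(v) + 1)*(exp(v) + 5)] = (4*exp(3*v) - 9*exp(2*v) - 82*exp(v) + 3)*exp(v)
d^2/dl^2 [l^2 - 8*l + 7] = 2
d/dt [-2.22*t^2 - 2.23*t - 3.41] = -4.44*t - 2.23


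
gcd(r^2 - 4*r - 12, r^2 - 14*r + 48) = r - 6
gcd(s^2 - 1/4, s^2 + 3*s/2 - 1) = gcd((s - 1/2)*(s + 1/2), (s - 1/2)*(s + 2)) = s - 1/2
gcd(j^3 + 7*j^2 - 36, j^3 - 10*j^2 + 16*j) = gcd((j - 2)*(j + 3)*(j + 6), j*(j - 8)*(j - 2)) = j - 2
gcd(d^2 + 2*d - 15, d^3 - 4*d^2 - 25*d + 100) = d + 5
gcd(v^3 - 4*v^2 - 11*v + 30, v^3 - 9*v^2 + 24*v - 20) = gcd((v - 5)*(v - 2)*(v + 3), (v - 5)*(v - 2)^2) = v^2 - 7*v + 10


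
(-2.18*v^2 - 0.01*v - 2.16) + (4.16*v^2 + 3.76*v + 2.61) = 1.98*v^2 + 3.75*v + 0.45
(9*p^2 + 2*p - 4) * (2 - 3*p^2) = -27*p^4 - 6*p^3 + 30*p^2 + 4*p - 8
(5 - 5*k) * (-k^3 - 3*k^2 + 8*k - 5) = 5*k^4 + 10*k^3 - 55*k^2 + 65*k - 25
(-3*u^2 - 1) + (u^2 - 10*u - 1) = -2*u^2 - 10*u - 2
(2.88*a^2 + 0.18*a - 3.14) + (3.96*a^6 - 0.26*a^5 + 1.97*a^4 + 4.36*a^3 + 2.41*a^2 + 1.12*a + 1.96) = 3.96*a^6 - 0.26*a^5 + 1.97*a^4 + 4.36*a^3 + 5.29*a^2 + 1.3*a - 1.18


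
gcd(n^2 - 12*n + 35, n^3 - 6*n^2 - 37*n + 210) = n^2 - 12*n + 35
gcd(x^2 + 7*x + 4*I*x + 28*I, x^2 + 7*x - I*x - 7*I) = x + 7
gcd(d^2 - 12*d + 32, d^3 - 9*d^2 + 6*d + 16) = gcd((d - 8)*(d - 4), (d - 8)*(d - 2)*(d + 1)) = d - 8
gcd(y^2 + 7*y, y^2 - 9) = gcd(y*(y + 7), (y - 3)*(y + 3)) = 1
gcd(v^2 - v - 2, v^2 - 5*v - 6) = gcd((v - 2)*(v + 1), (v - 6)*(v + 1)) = v + 1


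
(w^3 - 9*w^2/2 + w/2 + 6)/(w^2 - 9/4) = 2*(w^2 - 3*w - 4)/(2*w + 3)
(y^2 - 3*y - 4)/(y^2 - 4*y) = (y + 1)/y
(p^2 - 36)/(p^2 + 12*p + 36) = (p - 6)/(p + 6)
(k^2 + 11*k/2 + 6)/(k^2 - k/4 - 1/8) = 4*(2*k^2 + 11*k + 12)/(8*k^2 - 2*k - 1)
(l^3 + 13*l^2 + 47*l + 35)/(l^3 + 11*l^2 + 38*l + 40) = (l^2 + 8*l + 7)/(l^2 + 6*l + 8)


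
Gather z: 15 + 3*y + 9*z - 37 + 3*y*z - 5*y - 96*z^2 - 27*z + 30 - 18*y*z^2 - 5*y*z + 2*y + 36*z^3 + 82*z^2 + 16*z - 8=36*z^3 + z^2*(-18*y - 14) + z*(-2*y - 2)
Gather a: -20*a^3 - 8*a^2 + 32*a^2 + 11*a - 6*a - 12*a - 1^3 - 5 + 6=-20*a^3 + 24*a^2 - 7*a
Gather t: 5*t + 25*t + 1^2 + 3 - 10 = 30*t - 6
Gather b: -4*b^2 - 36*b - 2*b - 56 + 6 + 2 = -4*b^2 - 38*b - 48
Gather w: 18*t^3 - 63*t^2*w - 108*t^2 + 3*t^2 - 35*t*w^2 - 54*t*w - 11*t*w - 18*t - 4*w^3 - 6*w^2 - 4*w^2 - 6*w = 18*t^3 - 105*t^2 - 18*t - 4*w^3 + w^2*(-35*t - 10) + w*(-63*t^2 - 65*t - 6)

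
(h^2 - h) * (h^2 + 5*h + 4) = h^4 + 4*h^3 - h^2 - 4*h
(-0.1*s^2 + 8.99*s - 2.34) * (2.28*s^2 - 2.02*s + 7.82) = -0.228*s^4 + 20.6992*s^3 - 24.277*s^2 + 75.0286*s - 18.2988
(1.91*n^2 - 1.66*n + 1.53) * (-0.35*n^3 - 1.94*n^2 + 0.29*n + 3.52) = -0.6685*n^5 - 3.1244*n^4 + 3.2388*n^3 + 3.2736*n^2 - 5.3995*n + 5.3856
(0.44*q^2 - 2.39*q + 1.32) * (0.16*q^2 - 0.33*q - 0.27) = 0.0704*q^4 - 0.5276*q^3 + 0.8811*q^2 + 0.2097*q - 0.3564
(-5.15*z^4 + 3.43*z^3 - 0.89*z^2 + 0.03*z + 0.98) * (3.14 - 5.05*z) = 26.0075*z^5 - 33.4925*z^4 + 15.2647*z^3 - 2.9461*z^2 - 4.8548*z + 3.0772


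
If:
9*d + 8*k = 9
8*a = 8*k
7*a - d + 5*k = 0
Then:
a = 9/116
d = 27/29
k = 9/116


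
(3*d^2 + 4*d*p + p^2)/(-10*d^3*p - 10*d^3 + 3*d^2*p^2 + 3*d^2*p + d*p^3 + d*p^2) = (3*d^2 + 4*d*p + p^2)/(d*(-10*d^2*p - 10*d^2 + 3*d*p^2 + 3*d*p + p^3 + p^2))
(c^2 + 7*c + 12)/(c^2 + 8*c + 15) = (c + 4)/(c + 5)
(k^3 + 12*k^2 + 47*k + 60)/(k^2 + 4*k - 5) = (k^2 + 7*k + 12)/(k - 1)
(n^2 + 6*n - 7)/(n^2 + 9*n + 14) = (n - 1)/(n + 2)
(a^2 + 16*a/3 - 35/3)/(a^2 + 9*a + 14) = (a - 5/3)/(a + 2)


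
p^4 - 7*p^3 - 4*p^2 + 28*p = p*(p - 7)*(p - 2)*(p + 2)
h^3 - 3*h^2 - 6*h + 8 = (h - 4)*(h - 1)*(h + 2)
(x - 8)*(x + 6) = x^2 - 2*x - 48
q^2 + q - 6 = (q - 2)*(q + 3)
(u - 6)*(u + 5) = u^2 - u - 30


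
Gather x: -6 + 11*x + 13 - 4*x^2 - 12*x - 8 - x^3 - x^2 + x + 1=-x^3 - 5*x^2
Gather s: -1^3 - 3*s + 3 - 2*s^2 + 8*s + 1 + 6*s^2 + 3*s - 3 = 4*s^2 + 8*s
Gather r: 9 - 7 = 2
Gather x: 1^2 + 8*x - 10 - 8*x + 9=0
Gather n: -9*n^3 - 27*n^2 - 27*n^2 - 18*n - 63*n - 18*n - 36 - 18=-9*n^3 - 54*n^2 - 99*n - 54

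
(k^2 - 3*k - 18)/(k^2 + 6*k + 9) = (k - 6)/(k + 3)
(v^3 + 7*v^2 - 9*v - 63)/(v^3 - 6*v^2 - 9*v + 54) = (v + 7)/(v - 6)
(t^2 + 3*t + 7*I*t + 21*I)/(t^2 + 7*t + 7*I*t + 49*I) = (t + 3)/(t + 7)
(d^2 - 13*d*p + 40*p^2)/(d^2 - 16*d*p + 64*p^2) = (-d + 5*p)/(-d + 8*p)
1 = 1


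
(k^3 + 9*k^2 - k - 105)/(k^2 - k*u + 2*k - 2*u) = (k^3 + 9*k^2 - k - 105)/(k^2 - k*u + 2*k - 2*u)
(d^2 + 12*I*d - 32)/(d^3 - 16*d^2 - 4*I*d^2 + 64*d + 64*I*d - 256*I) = (d^2 + 12*I*d - 32)/(d^3 - 4*d^2*(4 + I) + 64*d*(1 + I) - 256*I)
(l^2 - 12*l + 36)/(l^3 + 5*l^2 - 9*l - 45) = (l^2 - 12*l + 36)/(l^3 + 5*l^2 - 9*l - 45)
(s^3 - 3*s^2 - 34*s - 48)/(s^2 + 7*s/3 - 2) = 3*(s^2 - 6*s - 16)/(3*s - 2)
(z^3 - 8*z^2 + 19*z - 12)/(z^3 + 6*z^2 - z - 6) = (z^2 - 7*z + 12)/(z^2 + 7*z + 6)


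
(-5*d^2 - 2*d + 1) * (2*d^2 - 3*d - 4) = -10*d^4 + 11*d^3 + 28*d^2 + 5*d - 4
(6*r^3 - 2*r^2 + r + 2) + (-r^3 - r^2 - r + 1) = 5*r^3 - 3*r^2 + 3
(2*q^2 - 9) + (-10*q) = 2*q^2 - 10*q - 9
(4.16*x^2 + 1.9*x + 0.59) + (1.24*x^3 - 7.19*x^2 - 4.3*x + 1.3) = 1.24*x^3 - 3.03*x^2 - 2.4*x + 1.89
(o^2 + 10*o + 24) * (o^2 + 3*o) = o^4 + 13*o^3 + 54*o^2 + 72*o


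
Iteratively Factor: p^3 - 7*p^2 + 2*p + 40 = (p + 2)*(p^2 - 9*p + 20) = (p - 5)*(p + 2)*(p - 4)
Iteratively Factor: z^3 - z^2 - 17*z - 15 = (z + 3)*(z^2 - 4*z - 5) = (z + 1)*(z + 3)*(z - 5)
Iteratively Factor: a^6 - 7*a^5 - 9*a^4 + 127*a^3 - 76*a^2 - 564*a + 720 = (a + 3)*(a^5 - 10*a^4 + 21*a^3 + 64*a^2 - 268*a + 240) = (a + 3)^2*(a^4 - 13*a^3 + 60*a^2 - 116*a + 80) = (a - 5)*(a + 3)^2*(a^3 - 8*a^2 + 20*a - 16) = (a - 5)*(a - 4)*(a + 3)^2*(a^2 - 4*a + 4) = (a - 5)*(a - 4)*(a - 2)*(a + 3)^2*(a - 2)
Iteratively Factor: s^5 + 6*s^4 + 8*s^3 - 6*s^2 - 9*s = (s + 1)*(s^4 + 5*s^3 + 3*s^2 - 9*s) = (s + 1)*(s + 3)*(s^3 + 2*s^2 - 3*s) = (s + 1)*(s + 3)^2*(s^2 - s) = (s - 1)*(s + 1)*(s + 3)^2*(s)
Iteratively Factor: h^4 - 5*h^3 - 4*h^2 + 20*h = (h)*(h^3 - 5*h^2 - 4*h + 20) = h*(h + 2)*(h^2 - 7*h + 10) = h*(h - 5)*(h + 2)*(h - 2)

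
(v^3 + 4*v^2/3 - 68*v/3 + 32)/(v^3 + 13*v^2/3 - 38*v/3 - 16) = (v - 2)/(v + 1)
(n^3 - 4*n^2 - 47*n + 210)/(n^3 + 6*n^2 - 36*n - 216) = (n^2 + 2*n - 35)/(n^2 + 12*n + 36)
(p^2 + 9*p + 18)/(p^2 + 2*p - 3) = (p + 6)/(p - 1)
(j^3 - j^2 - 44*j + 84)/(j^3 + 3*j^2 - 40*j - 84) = (j - 2)/(j + 2)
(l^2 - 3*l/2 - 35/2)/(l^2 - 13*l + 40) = (l + 7/2)/(l - 8)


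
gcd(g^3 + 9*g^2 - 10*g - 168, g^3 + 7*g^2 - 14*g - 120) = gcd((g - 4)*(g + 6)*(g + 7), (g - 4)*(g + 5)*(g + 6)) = g^2 + 2*g - 24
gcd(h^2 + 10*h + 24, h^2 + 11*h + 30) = h + 6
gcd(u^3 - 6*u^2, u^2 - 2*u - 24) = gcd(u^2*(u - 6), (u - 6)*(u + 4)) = u - 6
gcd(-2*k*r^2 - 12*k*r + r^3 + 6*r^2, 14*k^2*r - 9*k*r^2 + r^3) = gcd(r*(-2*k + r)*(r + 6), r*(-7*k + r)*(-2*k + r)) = -2*k*r + r^2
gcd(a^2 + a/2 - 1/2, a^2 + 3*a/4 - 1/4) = a + 1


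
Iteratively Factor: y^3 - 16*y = (y + 4)*(y^2 - 4*y) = (y - 4)*(y + 4)*(y)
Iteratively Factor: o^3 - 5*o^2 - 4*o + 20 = (o - 2)*(o^2 - 3*o - 10) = (o - 2)*(o + 2)*(o - 5)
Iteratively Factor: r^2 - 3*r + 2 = (r - 1)*(r - 2)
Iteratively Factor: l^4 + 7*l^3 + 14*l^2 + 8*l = (l + 4)*(l^3 + 3*l^2 + 2*l) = (l + 2)*(l + 4)*(l^2 + l) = l*(l + 2)*(l + 4)*(l + 1)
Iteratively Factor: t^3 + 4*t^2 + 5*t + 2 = (t + 1)*(t^2 + 3*t + 2) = (t + 1)^2*(t + 2)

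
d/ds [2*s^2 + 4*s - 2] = 4*s + 4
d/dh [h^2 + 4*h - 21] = 2*h + 4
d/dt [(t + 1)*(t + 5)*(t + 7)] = 3*t^2 + 26*t + 47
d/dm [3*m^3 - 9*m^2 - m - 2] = 9*m^2 - 18*m - 1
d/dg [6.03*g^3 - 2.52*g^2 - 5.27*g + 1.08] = 18.09*g^2 - 5.04*g - 5.27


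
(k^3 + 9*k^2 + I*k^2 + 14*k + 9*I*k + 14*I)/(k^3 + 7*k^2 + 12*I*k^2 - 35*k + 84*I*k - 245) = (k^2 + k*(2 + I) + 2*I)/(k^2 + 12*I*k - 35)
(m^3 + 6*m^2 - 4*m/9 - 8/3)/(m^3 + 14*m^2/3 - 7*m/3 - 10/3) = (m^2 + 16*m/3 - 4)/(m^2 + 4*m - 5)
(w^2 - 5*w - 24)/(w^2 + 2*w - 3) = (w - 8)/(w - 1)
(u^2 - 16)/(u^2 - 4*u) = (u + 4)/u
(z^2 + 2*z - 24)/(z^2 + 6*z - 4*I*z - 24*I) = (z - 4)/(z - 4*I)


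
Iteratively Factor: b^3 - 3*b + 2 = (b - 1)*(b^2 + b - 2) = (b - 1)*(b + 2)*(b - 1)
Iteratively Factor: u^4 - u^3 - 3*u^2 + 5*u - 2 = (u - 1)*(u^3 - 3*u + 2) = (u - 1)^2*(u^2 + u - 2) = (u - 1)^2*(u + 2)*(u - 1)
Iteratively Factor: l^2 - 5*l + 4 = (l - 4)*(l - 1)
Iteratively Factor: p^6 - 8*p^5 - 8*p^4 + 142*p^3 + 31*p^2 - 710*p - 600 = (p - 5)*(p^5 - 3*p^4 - 23*p^3 + 27*p^2 + 166*p + 120) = (p - 5)*(p - 4)*(p^4 + p^3 - 19*p^2 - 49*p - 30) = (p - 5)*(p - 4)*(p + 3)*(p^3 - 2*p^2 - 13*p - 10) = (p - 5)*(p - 4)*(p + 2)*(p + 3)*(p^2 - 4*p - 5) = (p - 5)^2*(p - 4)*(p + 2)*(p + 3)*(p + 1)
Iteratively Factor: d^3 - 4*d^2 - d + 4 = (d - 1)*(d^2 - 3*d - 4) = (d - 4)*(d - 1)*(d + 1)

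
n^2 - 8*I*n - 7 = (n - 7*I)*(n - I)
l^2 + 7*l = l*(l + 7)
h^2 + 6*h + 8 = (h + 2)*(h + 4)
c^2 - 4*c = c*(c - 4)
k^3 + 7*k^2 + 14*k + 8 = (k + 1)*(k + 2)*(k + 4)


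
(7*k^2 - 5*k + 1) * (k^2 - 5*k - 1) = 7*k^4 - 40*k^3 + 19*k^2 - 1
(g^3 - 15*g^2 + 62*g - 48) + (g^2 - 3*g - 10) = g^3 - 14*g^2 + 59*g - 58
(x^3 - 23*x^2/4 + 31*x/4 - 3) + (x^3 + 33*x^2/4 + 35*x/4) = 2*x^3 + 5*x^2/2 + 33*x/2 - 3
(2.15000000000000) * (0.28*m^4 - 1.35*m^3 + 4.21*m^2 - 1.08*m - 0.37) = 0.602*m^4 - 2.9025*m^3 + 9.0515*m^2 - 2.322*m - 0.7955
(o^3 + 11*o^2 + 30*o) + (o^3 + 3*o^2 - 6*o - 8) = 2*o^3 + 14*o^2 + 24*o - 8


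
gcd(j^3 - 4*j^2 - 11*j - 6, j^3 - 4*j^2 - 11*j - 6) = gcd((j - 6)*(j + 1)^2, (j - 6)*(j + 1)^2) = j^3 - 4*j^2 - 11*j - 6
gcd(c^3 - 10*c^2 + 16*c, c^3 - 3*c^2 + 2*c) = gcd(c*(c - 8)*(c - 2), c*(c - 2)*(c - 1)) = c^2 - 2*c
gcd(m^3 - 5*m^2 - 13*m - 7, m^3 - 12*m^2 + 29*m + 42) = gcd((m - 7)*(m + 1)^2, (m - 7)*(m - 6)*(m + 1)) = m^2 - 6*m - 7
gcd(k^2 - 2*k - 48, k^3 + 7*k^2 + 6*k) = k + 6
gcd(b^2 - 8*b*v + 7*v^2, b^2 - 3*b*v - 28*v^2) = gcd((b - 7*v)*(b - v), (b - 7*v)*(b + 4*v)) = -b + 7*v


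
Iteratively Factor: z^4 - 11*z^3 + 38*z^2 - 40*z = (z - 5)*(z^3 - 6*z^2 + 8*z) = z*(z - 5)*(z^2 - 6*z + 8) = z*(z - 5)*(z - 4)*(z - 2)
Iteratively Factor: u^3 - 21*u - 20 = (u + 4)*(u^2 - 4*u - 5) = (u + 1)*(u + 4)*(u - 5)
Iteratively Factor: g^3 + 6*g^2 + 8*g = (g + 4)*(g^2 + 2*g) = (g + 2)*(g + 4)*(g)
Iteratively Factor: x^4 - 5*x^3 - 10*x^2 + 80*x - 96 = (x - 2)*(x^3 - 3*x^2 - 16*x + 48) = (x - 2)*(x + 4)*(x^2 - 7*x + 12) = (x - 3)*(x - 2)*(x + 4)*(x - 4)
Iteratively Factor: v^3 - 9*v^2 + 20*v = (v)*(v^2 - 9*v + 20) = v*(v - 4)*(v - 5)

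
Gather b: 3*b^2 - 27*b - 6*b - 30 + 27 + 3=3*b^2 - 33*b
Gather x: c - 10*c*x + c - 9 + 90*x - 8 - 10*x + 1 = 2*c + x*(80 - 10*c) - 16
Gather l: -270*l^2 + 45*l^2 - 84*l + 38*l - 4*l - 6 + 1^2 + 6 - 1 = -225*l^2 - 50*l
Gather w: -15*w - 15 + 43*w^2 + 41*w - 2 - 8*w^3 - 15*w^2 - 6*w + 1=-8*w^3 + 28*w^2 + 20*w - 16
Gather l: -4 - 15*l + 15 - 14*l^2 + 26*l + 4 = -14*l^2 + 11*l + 15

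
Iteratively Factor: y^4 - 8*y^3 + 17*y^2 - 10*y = (y - 2)*(y^3 - 6*y^2 + 5*y) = (y - 5)*(y - 2)*(y^2 - y) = (y - 5)*(y - 2)*(y - 1)*(y)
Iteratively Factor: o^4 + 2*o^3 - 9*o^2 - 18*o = (o + 3)*(o^3 - o^2 - 6*o) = o*(o + 3)*(o^2 - o - 6) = o*(o - 3)*(o + 3)*(o + 2)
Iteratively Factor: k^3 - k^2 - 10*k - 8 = (k + 1)*(k^2 - 2*k - 8) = (k + 1)*(k + 2)*(k - 4)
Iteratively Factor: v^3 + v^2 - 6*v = (v - 2)*(v^2 + 3*v) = (v - 2)*(v + 3)*(v)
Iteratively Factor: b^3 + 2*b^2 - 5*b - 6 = (b - 2)*(b^2 + 4*b + 3) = (b - 2)*(b + 3)*(b + 1)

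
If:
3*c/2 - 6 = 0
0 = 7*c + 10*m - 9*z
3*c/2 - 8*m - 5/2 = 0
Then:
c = 4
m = 7/16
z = 259/72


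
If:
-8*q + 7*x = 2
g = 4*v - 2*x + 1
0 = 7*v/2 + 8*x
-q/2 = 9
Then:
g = 11125/49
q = -18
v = 2272/49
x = -142/7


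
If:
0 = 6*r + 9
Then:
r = -3/2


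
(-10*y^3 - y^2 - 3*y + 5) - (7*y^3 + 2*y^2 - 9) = -17*y^3 - 3*y^2 - 3*y + 14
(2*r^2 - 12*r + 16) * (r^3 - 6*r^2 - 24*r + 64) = 2*r^5 - 24*r^4 + 40*r^3 + 320*r^2 - 1152*r + 1024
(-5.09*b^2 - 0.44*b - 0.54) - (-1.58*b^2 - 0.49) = -3.51*b^2 - 0.44*b - 0.05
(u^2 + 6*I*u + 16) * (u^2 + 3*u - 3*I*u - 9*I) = u^4 + 3*u^3 + 3*I*u^3 + 34*u^2 + 9*I*u^2 + 102*u - 48*I*u - 144*I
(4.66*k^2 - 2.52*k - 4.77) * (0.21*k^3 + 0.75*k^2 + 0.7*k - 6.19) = 0.9786*k^5 + 2.9658*k^4 + 0.3703*k^3 - 34.1869*k^2 + 12.2598*k + 29.5263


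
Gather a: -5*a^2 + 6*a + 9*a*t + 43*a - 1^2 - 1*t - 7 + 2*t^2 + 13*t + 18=-5*a^2 + a*(9*t + 49) + 2*t^2 + 12*t + 10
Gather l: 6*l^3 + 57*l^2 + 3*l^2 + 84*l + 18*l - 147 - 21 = 6*l^3 + 60*l^2 + 102*l - 168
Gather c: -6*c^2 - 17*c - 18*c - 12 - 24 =-6*c^2 - 35*c - 36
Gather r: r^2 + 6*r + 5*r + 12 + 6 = r^2 + 11*r + 18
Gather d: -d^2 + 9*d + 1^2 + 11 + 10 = -d^2 + 9*d + 22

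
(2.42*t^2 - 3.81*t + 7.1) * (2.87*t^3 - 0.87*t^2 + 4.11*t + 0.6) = 6.9454*t^5 - 13.0401*t^4 + 33.6379*t^3 - 20.3841*t^2 + 26.895*t + 4.26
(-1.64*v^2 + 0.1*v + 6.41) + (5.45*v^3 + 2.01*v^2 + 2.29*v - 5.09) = 5.45*v^3 + 0.37*v^2 + 2.39*v + 1.32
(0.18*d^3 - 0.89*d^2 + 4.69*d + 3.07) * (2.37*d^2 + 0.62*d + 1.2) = 0.4266*d^5 - 1.9977*d^4 + 10.7795*d^3 + 9.1157*d^2 + 7.5314*d + 3.684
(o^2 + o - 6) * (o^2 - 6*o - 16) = o^4 - 5*o^3 - 28*o^2 + 20*o + 96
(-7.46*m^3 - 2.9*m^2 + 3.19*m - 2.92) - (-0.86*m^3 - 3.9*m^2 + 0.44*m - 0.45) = -6.6*m^3 + 1.0*m^2 + 2.75*m - 2.47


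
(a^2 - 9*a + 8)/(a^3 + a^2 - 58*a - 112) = (a - 1)/(a^2 + 9*a + 14)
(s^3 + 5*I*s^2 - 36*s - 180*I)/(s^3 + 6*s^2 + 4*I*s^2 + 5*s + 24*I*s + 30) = (s - 6)/(s - I)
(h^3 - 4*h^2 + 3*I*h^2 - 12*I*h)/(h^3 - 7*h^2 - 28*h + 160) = h*(h + 3*I)/(h^2 - 3*h - 40)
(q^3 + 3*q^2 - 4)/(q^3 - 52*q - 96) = (q^2 + q - 2)/(q^2 - 2*q - 48)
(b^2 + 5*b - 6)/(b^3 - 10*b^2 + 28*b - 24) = (b^2 + 5*b - 6)/(b^3 - 10*b^2 + 28*b - 24)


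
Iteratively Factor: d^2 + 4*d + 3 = (d + 1)*(d + 3)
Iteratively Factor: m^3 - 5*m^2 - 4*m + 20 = (m + 2)*(m^2 - 7*m + 10) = (m - 2)*(m + 2)*(m - 5)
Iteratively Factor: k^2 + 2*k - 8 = (k - 2)*(k + 4)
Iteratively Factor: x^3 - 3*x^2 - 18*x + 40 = (x - 5)*(x^2 + 2*x - 8) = (x - 5)*(x - 2)*(x + 4)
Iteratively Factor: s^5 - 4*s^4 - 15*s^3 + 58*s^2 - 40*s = (s - 2)*(s^4 - 2*s^3 - 19*s^2 + 20*s) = (s - 2)*(s - 1)*(s^3 - s^2 - 20*s) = (s - 2)*(s - 1)*(s + 4)*(s^2 - 5*s) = (s - 5)*(s - 2)*(s - 1)*(s + 4)*(s)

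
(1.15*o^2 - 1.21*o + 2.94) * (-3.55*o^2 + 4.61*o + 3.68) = -4.0825*o^4 + 9.597*o^3 - 11.7831*o^2 + 9.1006*o + 10.8192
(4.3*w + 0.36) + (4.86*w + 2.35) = 9.16*w + 2.71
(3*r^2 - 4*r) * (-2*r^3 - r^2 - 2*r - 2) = -6*r^5 + 5*r^4 - 2*r^3 + 2*r^2 + 8*r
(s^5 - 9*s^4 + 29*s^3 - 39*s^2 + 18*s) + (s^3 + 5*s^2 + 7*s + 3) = s^5 - 9*s^4 + 30*s^3 - 34*s^2 + 25*s + 3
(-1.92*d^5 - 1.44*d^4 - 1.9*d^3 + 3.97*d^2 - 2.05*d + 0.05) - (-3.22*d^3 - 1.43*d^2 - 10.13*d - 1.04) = -1.92*d^5 - 1.44*d^4 + 1.32*d^3 + 5.4*d^2 + 8.08*d + 1.09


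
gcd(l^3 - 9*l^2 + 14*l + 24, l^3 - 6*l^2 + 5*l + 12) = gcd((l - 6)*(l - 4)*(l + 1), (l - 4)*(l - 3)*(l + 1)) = l^2 - 3*l - 4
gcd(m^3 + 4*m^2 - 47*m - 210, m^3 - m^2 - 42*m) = m^2 - m - 42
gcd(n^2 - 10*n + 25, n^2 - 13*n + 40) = n - 5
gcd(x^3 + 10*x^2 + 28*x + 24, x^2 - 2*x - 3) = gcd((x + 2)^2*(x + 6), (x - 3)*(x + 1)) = 1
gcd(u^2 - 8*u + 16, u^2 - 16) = u - 4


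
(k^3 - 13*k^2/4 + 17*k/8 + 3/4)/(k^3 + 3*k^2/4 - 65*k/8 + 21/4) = (8*k^2 - 10*k - 3)/(8*k^2 + 22*k - 21)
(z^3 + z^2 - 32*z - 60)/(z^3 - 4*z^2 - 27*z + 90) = (z + 2)/(z - 3)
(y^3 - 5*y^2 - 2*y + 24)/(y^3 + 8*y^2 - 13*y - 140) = (y^2 - y - 6)/(y^2 + 12*y + 35)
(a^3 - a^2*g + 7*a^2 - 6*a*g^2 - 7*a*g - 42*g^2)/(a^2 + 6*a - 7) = (a^2 - a*g - 6*g^2)/(a - 1)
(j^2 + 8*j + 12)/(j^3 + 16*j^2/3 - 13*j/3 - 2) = 3*(j + 2)/(3*j^2 - 2*j - 1)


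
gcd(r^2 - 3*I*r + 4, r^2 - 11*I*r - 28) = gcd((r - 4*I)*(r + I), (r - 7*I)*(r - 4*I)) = r - 4*I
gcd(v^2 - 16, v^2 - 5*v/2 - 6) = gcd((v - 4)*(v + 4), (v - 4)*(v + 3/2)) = v - 4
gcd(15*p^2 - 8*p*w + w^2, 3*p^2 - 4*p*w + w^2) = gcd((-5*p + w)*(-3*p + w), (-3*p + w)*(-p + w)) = 3*p - w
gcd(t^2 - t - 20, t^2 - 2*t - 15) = t - 5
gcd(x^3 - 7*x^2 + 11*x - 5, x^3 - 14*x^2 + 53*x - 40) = x^2 - 6*x + 5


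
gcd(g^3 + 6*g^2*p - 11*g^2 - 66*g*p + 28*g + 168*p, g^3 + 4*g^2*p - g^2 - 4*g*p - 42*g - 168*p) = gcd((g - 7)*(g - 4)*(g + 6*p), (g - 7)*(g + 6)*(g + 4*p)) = g - 7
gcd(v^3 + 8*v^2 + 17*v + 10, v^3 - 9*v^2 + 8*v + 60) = v + 2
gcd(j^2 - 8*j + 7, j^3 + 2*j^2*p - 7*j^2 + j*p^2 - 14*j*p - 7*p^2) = j - 7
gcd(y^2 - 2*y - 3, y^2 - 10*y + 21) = y - 3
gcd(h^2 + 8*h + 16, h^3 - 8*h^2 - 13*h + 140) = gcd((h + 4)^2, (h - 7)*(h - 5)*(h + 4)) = h + 4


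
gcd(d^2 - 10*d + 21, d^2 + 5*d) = 1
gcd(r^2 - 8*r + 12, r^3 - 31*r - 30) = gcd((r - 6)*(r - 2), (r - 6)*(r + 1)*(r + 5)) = r - 6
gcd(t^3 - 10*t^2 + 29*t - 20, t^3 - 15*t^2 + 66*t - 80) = t - 5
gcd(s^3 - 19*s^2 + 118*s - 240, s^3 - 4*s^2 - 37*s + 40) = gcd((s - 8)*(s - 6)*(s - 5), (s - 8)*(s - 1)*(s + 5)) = s - 8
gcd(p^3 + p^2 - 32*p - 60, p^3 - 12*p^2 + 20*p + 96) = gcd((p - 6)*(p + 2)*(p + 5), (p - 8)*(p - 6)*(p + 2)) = p^2 - 4*p - 12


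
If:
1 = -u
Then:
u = -1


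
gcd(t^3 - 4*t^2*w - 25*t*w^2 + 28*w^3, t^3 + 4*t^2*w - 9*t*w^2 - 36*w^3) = t + 4*w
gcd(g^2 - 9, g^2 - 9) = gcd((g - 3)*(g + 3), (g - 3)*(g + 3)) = g^2 - 9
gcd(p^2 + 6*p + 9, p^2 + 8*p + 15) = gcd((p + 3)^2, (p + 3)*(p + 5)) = p + 3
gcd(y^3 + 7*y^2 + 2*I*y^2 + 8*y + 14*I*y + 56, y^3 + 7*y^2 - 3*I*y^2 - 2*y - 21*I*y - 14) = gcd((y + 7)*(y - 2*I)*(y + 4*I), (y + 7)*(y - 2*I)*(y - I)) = y^2 + y*(7 - 2*I) - 14*I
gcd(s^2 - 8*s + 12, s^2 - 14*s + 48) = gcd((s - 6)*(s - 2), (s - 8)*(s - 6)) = s - 6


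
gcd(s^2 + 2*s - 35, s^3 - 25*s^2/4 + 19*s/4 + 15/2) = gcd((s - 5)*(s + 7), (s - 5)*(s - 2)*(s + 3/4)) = s - 5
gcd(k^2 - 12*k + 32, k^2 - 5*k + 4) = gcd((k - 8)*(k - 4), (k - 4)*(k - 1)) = k - 4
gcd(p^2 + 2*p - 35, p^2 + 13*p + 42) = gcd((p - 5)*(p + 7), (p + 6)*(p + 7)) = p + 7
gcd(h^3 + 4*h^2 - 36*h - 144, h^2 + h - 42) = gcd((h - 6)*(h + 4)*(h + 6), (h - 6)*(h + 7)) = h - 6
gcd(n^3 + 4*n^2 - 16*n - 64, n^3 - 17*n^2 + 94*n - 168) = n - 4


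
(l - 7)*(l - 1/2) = l^2 - 15*l/2 + 7/2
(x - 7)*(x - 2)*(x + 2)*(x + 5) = x^4 - 2*x^3 - 39*x^2 + 8*x + 140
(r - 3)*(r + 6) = r^2 + 3*r - 18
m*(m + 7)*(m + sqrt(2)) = m^3 + sqrt(2)*m^2 + 7*m^2 + 7*sqrt(2)*m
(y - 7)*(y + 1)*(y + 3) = y^3 - 3*y^2 - 25*y - 21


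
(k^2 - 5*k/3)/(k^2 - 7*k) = (k - 5/3)/(k - 7)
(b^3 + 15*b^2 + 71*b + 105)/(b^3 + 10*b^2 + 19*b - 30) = (b^2 + 10*b + 21)/(b^2 + 5*b - 6)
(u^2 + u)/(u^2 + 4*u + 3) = u/(u + 3)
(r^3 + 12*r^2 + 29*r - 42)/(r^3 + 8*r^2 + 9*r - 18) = (r + 7)/(r + 3)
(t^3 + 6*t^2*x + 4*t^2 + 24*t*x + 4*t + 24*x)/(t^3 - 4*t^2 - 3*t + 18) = (t^2 + 6*t*x + 2*t + 12*x)/(t^2 - 6*t + 9)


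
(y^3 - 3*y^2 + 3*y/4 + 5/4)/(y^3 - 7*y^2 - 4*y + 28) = (4*y^3 - 12*y^2 + 3*y + 5)/(4*(y^3 - 7*y^2 - 4*y + 28))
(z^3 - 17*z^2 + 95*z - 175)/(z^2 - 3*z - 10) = (z^2 - 12*z + 35)/(z + 2)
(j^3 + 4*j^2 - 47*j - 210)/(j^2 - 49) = (j^2 + 11*j + 30)/(j + 7)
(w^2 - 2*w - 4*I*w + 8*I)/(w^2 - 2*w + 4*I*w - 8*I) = (w - 4*I)/(w + 4*I)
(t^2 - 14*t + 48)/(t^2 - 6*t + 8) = (t^2 - 14*t + 48)/(t^2 - 6*t + 8)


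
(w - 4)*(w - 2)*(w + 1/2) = w^3 - 11*w^2/2 + 5*w + 4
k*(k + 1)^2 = k^3 + 2*k^2 + k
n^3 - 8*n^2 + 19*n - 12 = (n - 4)*(n - 3)*(n - 1)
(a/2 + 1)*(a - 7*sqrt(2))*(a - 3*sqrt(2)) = a^3/2 - 5*sqrt(2)*a^2 + a^2 - 10*sqrt(2)*a + 21*a + 42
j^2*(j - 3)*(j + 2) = j^4 - j^3 - 6*j^2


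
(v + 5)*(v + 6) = v^2 + 11*v + 30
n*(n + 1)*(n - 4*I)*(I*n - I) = I*n^4 + 4*n^3 - I*n^2 - 4*n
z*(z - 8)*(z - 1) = z^3 - 9*z^2 + 8*z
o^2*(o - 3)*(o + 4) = o^4 + o^3 - 12*o^2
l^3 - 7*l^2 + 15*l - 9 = (l - 3)^2*(l - 1)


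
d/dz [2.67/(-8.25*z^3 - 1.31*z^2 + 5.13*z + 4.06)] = (66.0825*z^2 + 6.9954*z - 13.6971)/(8.25*z^3 + 1.31*z^2 - 5.13*z - 4.06)^2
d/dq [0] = 0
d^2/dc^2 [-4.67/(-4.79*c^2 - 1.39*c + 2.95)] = (-214.297894*c^2 - 62.186654*c + 4.67*(9.58*c + 1.39)*(19.16*c + 2.78) + 131.97887)/(4.79*c^2 + 1.39*c - 2.95)^3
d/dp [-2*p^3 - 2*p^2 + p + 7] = -6*p^2 - 4*p + 1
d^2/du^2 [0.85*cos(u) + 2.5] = -0.85*cos(u)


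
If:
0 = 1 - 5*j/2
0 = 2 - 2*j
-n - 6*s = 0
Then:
No Solution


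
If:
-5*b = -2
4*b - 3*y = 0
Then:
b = 2/5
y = 8/15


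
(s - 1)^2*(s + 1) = s^3 - s^2 - s + 1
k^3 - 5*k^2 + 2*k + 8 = (k - 4)*(k - 2)*(k + 1)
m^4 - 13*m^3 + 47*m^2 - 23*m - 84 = (m - 7)*(m - 4)*(m - 3)*(m + 1)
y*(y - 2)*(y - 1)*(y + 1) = y^4 - 2*y^3 - y^2 + 2*y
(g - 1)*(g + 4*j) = g^2 + 4*g*j - g - 4*j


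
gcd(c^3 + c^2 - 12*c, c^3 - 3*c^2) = c^2 - 3*c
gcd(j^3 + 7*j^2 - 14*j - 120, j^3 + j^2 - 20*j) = j^2 + j - 20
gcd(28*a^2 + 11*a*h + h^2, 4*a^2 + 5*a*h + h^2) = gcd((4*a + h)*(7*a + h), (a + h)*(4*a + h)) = 4*a + h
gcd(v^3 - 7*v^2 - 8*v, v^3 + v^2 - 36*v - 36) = v + 1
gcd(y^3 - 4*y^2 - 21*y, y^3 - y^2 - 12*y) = y^2 + 3*y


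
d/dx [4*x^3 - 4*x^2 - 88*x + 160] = 12*x^2 - 8*x - 88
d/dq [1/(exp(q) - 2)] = -exp(q)/(exp(q) - 2)^2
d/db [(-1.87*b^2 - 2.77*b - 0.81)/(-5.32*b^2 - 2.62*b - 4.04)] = (-9.837*b^2 + 6.4912*b + 9.0686)/(28.3024*b^4 + 27.8768*b^3 + 49.85*b^2 + 21.1696*b + 16.3216)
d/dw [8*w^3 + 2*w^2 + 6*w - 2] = 24*w^2 + 4*w + 6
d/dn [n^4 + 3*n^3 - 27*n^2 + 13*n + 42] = 4*n^3 + 9*n^2 - 54*n + 13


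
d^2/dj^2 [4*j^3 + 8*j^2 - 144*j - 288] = 24*j + 16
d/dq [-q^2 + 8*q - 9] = 8 - 2*q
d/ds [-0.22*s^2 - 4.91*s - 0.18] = -0.44*s - 4.91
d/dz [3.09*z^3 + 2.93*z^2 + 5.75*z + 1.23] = 9.27*z^2 + 5.86*z + 5.75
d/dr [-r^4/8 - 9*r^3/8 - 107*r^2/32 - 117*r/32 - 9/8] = -r^3/2 - 27*r^2/8 - 107*r/16 - 117/32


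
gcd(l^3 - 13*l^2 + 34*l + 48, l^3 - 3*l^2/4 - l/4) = 1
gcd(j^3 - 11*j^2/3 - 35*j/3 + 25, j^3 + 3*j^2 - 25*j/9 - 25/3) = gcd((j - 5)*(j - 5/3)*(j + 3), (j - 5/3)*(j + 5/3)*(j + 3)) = j^2 + 4*j/3 - 5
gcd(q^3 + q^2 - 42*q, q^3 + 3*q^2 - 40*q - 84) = q^2 + q - 42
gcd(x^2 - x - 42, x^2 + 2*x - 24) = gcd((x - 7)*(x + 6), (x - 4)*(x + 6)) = x + 6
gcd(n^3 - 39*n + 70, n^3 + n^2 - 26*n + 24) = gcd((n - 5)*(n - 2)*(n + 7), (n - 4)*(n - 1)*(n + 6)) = 1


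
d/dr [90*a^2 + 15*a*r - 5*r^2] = 15*a - 10*r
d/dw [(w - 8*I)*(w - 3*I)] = 2*w - 11*I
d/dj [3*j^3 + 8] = 9*j^2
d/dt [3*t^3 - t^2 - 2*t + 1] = 9*t^2 - 2*t - 2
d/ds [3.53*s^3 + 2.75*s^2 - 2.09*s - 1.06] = 10.59*s^2 + 5.5*s - 2.09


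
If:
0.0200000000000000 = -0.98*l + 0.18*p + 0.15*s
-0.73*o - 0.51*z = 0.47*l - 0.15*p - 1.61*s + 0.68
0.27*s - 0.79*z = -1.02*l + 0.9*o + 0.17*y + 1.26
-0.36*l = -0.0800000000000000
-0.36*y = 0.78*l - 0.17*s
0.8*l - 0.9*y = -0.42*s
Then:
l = 0.22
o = 1117.94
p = -100.53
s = 122.22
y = 57.23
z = -1245.45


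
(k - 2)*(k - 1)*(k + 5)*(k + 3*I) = k^4 + 2*k^3 + 3*I*k^3 - 13*k^2 + 6*I*k^2 + 10*k - 39*I*k + 30*I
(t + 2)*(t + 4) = t^2 + 6*t + 8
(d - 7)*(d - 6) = d^2 - 13*d + 42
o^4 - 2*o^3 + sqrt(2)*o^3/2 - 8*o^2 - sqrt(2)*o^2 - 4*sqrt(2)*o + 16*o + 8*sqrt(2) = (o - 2)*(o - 2*sqrt(2))*(o + sqrt(2)/2)*(o + 2*sqrt(2))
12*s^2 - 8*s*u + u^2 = (-6*s + u)*(-2*s + u)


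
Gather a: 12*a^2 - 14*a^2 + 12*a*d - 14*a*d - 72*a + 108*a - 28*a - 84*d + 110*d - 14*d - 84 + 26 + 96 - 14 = -2*a^2 + a*(8 - 2*d) + 12*d + 24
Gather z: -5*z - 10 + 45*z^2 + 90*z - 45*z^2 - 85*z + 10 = 0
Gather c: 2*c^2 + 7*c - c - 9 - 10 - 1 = 2*c^2 + 6*c - 20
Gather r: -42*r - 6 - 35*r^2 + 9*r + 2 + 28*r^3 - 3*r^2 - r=28*r^3 - 38*r^2 - 34*r - 4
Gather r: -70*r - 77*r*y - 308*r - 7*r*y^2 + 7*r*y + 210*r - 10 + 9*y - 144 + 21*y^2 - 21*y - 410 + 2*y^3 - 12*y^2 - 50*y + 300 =r*(-7*y^2 - 70*y - 168) + 2*y^3 + 9*y^2 - 62*y - 264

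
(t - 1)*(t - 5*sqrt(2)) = t^2 - 5*sqrt(2)*t - t + 5*sqrt(2)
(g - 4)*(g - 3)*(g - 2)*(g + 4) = g^4 - 5*g^3 - 10*g^2 + 80*g - 96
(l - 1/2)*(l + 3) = l^2 + 5*l/2 - 3/2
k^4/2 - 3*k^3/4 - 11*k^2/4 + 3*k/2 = k*(k/2 + 1)*(k - 3)*(k - 1/2)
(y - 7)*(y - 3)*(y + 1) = y^3 - 9*y^2 + 11*y + 21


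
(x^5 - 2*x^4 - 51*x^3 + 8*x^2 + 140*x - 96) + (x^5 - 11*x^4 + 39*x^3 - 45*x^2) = 2*x^5 - 13*x^4 - 12*x^3 - 37*x^2 + 140*x - 96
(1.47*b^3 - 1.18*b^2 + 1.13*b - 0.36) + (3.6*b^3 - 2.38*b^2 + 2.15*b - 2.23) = 5.07*b^3 - 3.56*b^2 + 3.28*b - 2.59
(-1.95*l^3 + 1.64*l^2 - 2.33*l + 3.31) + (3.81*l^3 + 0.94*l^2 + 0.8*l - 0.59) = 1.86*l^3 + 2.58*l^2 - 1.53*l + 2.72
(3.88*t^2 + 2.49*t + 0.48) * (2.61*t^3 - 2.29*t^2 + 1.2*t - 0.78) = 10.1268*t^5 - 2.3863*t^4 + 0.206699999999999*t^3 - 1.1376*t^2 - 1.3662*t - 0.3744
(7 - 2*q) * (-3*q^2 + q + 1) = 6*q^3 - 23*q^2 + 5*q + 7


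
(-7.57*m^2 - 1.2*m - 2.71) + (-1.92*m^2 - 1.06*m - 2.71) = -9.49*m^2 - 2.26*m - 5.42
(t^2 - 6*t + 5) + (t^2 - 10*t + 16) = 2*t^2 - 16*t + 21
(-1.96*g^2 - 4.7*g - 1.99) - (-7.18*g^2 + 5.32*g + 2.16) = 5.22*g^2 - 10.02*g - 4.15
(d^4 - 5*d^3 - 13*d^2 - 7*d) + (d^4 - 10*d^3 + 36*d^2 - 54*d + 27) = 2*d^4 - 15*d^3 + 23*d^2 - 61*d + 27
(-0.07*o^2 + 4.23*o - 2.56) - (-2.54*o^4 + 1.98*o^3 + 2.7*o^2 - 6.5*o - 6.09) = 2.54*o^4 - 1.98*o^3 - 2.77*o^2 + 10.73*o + 3.53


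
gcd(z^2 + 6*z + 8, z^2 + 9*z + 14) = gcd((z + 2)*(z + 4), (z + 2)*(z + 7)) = z + 2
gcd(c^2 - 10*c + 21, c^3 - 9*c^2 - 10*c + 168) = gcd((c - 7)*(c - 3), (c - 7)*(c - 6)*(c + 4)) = c - 7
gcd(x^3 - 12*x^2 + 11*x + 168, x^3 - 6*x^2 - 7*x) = x - 7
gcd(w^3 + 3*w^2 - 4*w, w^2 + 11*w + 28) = w + 4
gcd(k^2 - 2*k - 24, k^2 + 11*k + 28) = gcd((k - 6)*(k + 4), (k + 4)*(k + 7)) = k + 4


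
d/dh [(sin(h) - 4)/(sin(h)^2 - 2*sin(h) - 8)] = -cos(h)/(sin(h) + 2)^2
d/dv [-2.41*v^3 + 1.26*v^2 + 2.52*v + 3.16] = -7.23*v^2 + 2.52*v + 2.52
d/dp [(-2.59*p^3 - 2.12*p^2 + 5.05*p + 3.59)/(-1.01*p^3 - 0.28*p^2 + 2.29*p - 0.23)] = (-8.88178419700125e-16*p^5 - 1.416*p^4 - 1.6612*p^3 + 9.224*p^2 + 2.9856*p - 9.3826)/(1.0201*p^6 + 0.5656*p^5 - 4.5474*p^4 - 0.8178*p^3 + 5.3729*p^2 - 1.0534*p + 0.0529)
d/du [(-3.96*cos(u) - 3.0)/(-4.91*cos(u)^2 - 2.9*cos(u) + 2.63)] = (19.4436*cos(u)^2 + 29.46*cos(u) + 19.1148)*sin(u)/(24.1081*cos(u)^4 + 28.478*cos(u)^3 - 17.4166*cos(u)^2 - 15.254*cos(u) + 6.9169)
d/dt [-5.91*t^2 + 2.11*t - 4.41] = 2.11 - 11.82*t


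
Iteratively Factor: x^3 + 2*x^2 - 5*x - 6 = (x + 3)*(x^2 - x - 2) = (x - 2)*(x + 3)*(x + 1)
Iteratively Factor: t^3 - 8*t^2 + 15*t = (t)*(t^2 - 8*t + 15) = t*(t - 5)*(t - 3)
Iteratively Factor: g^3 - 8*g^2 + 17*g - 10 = (g - 5)*(g^2 - 3*g + 2) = (g - 5)*(g - 2)*(g - 1)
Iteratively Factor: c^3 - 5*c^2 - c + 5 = (c - 1)*(c^2 - 4*c - 5) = (c - 1)*(c + 1)*(c - 5)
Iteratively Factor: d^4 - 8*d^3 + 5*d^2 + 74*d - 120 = (d - 2)*(d^3 - 6*d^2 - 7*d + 60) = (d - 5)*(d - 2)*(d^2 - d - 12) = (d - 5)*(d - 2)*(d + 3)*(d - 4)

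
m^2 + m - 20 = (m - 4)*(m + 5)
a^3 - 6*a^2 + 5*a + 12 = (a - 4)*(a - 3)*(a + 1)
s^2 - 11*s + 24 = (s - 8)*(s - 3)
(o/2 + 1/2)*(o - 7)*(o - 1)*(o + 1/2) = o^4/2 - 13*o^3/4 - 9*o^2/4 + 13*o/4 + 7/4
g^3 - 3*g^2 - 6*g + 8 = (g - 4)*(g - 1)*(g + 2)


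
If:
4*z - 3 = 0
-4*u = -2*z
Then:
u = 3/8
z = 3/4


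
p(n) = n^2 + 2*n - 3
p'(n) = 2*n + 2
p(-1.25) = -3.94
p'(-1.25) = -0.50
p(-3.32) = 1.38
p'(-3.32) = -4.64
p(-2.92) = -0.31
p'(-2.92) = -3.84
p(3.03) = 12.24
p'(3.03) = 8.06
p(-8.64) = 54.37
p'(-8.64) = -15.28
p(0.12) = -2.75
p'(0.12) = 2.24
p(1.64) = 2.97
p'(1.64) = 5.28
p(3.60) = 17.16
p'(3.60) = 9.20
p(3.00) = 12.00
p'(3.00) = 8.00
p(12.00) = 165.00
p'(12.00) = 26.00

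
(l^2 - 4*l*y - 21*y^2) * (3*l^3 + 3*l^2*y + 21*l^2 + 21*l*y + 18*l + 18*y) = 3*l^5 - 9*l^4*y + 21*l^4 - 75*l^3*y^2 - 63*l^3*y + 18*l^3 - 63*l^2*y^3 - 525*l^2*y^2 - 54*l^2*y - 441*l*y^3 - 450*l*y^2 - 378*y^3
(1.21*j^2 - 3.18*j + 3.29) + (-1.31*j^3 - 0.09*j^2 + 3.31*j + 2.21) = -1.31*j^3 + 1.12*j^2 + 0.13*j + 5.5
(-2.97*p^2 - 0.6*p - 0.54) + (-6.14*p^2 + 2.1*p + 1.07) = -9.11*p^2 + 1.5*p + 0.53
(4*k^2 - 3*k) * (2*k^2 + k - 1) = 8*k^4 - 2*k^3 - 7*k^2 + 3*k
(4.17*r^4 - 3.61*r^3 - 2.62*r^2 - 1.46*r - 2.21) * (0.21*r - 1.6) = 0.8757*r^5 - 7.4301*r^4 + 5.2258*r^3 + 3.8854*r^2 + 1.8719*r + 3.536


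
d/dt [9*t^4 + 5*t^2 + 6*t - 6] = 36*t^3 + 10*t + 6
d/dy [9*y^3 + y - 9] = 27*y^2 + 1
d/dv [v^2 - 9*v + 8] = 2*v - 9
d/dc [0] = 0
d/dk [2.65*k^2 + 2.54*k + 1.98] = 5.3*k + 2.54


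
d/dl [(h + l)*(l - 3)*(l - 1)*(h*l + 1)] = h*(h + l)*(l - 3)*(l - 1) + (h + l)*(l - 3)*(h*l + 1) + (h + l)*(l - 1)*(h*l + 1) + (l - 3)*(l - 1)*(h*l + 1)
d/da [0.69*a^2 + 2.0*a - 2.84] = 1.38*a + 2.0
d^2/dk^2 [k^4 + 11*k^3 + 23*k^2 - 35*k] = 12*k^2 + 66*k + 46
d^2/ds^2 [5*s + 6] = 0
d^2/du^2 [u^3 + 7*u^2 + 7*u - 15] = 6*u + 14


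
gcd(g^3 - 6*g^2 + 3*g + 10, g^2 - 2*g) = g - 2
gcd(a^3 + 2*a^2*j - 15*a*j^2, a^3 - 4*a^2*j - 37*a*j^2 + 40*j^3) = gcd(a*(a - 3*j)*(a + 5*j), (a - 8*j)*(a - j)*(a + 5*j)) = a + 5*j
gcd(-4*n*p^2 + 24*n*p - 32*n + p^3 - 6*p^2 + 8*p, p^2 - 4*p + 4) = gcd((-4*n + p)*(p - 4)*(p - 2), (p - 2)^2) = p - 2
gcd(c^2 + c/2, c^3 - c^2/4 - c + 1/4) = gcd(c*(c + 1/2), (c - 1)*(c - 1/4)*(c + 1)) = 1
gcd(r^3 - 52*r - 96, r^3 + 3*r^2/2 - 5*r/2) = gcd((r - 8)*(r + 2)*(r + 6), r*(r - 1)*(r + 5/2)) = 1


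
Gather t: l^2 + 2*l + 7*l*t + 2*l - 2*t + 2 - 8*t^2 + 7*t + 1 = l^2 + 4*l - 8*t^2 + t*(7*l + 5) + 3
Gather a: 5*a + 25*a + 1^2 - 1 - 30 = 30*a - 30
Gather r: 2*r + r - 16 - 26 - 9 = 3*r - 51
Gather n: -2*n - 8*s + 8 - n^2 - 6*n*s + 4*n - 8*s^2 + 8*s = -n^2 + n*(2 - 6*s) - 8*s^2 + 8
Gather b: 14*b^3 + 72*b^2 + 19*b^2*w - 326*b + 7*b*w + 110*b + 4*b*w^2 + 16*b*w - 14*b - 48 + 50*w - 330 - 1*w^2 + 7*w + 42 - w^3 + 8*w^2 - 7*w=14*b^3 + b^2*(19*w + 72) + b*(4*w^2 + 23*w - 230) - w^3 + 7*w^2 + 50*w - 336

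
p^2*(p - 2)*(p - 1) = p^4 - 3*p^3 + 2*p^2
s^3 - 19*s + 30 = (s - 3)*(s - 2)*(s + 5)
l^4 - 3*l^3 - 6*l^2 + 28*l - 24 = (l - 2)^3*(l + 3)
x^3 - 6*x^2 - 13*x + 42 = (x - 7)*(x - 2)*(x + 3)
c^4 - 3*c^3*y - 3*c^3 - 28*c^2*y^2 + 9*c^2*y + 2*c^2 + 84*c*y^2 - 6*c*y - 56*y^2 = (c - 2)*(c - 1)*(c - 7*y)*(c + 4*y)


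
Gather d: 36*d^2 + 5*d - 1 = 36*d^2 + 5*d - 1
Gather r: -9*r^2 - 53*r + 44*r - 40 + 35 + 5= -9*r^2 - 9*r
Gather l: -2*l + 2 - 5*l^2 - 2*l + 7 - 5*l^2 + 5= -10*l^2 - 4*l + 14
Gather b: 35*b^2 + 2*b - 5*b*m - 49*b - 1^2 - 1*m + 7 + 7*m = 35*b^2 + b*(-5*m - 47) + 6*m + 6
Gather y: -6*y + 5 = 5 - 6*y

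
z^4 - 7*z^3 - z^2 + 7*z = z*(z - 7)*(z - 1)*(z + 1)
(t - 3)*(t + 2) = t^2 - t - 6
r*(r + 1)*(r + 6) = r^3 + 7*r^2 + 6*r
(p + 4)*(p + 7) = p^2 + 11*p + 28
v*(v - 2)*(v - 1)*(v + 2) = v^4 - v^3 - 4*v^2 + 4*v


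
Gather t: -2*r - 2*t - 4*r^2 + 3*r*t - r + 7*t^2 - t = -4*r^2 - 3*r + 7*t^2 + t*(3*r - 3)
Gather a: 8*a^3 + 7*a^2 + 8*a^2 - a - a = 8*a^3 + 15*a^2 - 2*a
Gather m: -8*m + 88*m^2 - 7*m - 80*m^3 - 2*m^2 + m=-80*m^3 + 86*m^2 - 14*m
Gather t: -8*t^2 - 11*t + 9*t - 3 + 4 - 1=-8*t^2 - 2*t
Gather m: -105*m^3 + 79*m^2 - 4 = -105*m^3 + 79*m^2 - 4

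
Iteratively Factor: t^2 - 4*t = (t)*(t - 4)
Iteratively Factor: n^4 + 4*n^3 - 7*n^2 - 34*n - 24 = (n + 4)*(n^3 - 7*n - 6) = (n + 2)*(n + 4)*(n^2 - 2*n - 3) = (n + 1)*(n + 2)*(n + 4)*(n - 3)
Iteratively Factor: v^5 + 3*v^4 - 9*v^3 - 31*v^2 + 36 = (v - 1)*(v^4 + 4*v^3 - 5*v^2 - 36*v - 36) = (v - 3)*(v - 1)*(v^3 + 7*v^2 + 16*v + 12) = (v - 3)*(v - 1)*(v + 2)*(v^2 + 5*v + 6) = (v - 3)*(v - 1)*(v + 2)^2*(v + 3)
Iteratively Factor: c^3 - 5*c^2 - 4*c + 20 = (c - 2)*(c^2 - 3*c - 10) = (c - 5)*(c - 2)*(c + 2)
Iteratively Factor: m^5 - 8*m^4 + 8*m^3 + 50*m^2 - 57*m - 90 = (m + 1)*(m^4 - 9*m^3 + 17*m^2 + 33*m - 90) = (m - 3)*(m + 1)*(m^3 - 6*m^2 - m + 30) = (m - 5)*(m - 3)*(m + 1)*(m^2 - m - 6) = (m - 5)*(m - 3)*(m + 1)*(m + 2)*(m - 3)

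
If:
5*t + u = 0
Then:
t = -u/5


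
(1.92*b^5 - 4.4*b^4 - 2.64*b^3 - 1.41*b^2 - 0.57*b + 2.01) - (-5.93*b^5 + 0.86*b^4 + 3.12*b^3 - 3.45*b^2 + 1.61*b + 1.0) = 7.85*b^5 - 5.26*b^4 - 5.76*b^3 + 2.04*b^2 - 2.18*b + 1.01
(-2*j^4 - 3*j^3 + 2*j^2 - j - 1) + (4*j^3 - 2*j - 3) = -2*j^4 + j^3 + 2*j^2 - 3*j - 4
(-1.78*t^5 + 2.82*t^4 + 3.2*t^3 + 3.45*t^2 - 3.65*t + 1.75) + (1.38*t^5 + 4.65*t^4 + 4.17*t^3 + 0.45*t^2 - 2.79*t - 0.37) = -0.4*t^5 + 7.47*t^4 + 7.37*t^3 + 3.9*t^2 - 6.44*t + 1.38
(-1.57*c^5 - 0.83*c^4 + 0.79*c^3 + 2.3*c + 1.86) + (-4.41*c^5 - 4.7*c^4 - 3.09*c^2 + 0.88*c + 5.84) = -5.98*c^5 - 5.53*c^4 + 0.79*c^3 - 3.09*c^2 + 3.18*c + 7.7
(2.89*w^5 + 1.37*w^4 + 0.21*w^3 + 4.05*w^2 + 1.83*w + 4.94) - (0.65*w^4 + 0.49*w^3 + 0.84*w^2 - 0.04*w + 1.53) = 2.89*w^5 + 0.72*w^4 - 0.28*w^3 + 3.21*w^2 + 1.87*w + 3.41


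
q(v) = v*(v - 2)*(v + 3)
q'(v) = v*(v - 2) + v*(v + 3) + (v - 2)*(v + 3) = 3*v^2 + 2*v - 6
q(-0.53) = 3.31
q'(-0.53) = -6.22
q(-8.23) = -440.33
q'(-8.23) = 180.74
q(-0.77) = 4.76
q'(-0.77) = -5.76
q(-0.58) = 3.62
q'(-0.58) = -6.15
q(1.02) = -4.02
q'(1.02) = -0.84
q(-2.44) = 6.07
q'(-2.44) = 6.98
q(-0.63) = 3.93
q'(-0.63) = -6.07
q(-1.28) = 7.22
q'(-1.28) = -3.64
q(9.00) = 756.00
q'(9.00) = 255.00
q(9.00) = 756.00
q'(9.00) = 255.00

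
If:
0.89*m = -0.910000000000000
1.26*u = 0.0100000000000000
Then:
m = -1.02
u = 0.01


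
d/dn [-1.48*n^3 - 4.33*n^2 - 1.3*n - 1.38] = -4.44*n^2 - 8.66*n - 1.3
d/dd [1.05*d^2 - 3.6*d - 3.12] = 2.1*d - 3.6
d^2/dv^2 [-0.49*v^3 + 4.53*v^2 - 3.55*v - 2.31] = 9.06 - 2.94*v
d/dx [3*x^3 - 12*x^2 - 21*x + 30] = 9*x^2 - 24*x - 21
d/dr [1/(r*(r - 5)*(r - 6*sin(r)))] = (r*(r - 5)*(6*cos(r) - 1) - r*(r - 6*sin(r)) + (5 - r)*(r - 6*sin(r)))/(r^2*(r - 5)^2*(r - 6*sin(r))^2)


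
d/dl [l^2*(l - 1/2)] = l*(3*l - 1)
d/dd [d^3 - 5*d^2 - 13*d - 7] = 3*d^2 - 10*d - 13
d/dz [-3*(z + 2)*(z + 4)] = -6*z - 18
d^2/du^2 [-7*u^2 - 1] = -14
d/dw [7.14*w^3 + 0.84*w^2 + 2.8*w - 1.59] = 21.42*w^2 + 1.68*w + 2.8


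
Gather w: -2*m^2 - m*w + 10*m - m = -2*m^2 - m*w + 9*m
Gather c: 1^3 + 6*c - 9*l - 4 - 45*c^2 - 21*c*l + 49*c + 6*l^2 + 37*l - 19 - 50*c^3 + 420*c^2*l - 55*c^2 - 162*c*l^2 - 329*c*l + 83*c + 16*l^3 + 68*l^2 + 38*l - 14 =-50*c^3 + c^2*(420*l - 100) + c*(-162*l^2 - 350*l + 138) + 16*l^3 + 74*l^2 + 66*l - 36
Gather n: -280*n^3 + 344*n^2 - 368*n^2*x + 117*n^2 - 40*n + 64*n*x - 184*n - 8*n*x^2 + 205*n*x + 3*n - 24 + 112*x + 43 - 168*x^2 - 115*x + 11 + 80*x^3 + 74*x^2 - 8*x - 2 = -280*n^3 + n^2*(461 - 368*x) + n*(-8*x^2 + 269*x - 221) + 80*x^3 - 94*x^2 - 11*x + 28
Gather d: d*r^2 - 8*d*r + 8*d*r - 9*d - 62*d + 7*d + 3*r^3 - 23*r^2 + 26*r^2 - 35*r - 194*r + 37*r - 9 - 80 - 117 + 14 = d*(r^2 - 64) + 3*r^3 + 3*r^2 - 192*r - 192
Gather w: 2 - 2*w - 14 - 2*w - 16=-4*w - 28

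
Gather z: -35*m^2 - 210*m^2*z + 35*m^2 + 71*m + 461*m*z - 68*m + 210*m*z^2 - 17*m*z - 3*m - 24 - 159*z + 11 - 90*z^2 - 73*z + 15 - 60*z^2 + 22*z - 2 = z^2*(210*m - 150) + z*(-210*m^2 + 444*m - 210)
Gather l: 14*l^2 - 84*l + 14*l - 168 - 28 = 14*l^2 - 70*l - 196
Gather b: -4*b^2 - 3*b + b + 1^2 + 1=-4*b^2 - 2*b + 2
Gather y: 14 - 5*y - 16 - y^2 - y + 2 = -y^2 - 6*y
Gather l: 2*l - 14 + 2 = 2*l - 12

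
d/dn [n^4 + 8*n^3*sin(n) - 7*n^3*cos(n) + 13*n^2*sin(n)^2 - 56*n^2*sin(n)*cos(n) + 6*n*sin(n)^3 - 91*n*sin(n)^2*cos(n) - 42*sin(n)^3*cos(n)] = 7*n^3*sin(n) + 8*n^3*cos(n) + 4*n^3 + 112*n^2*sin(n)^2 + 26*n^2*sin(n)*cos(n) + 24*n^2*sin(n) - 21*n^2*cos(n) - 56*n^2 + 273*n*sin(n)^3 + 18*n*sin(n)^2*cos(n) + 26*n*sin(n)^2 - 112*n*sin(n)*cos(n) - 182*n*sin(n) + 168*sin(n)^4 + 6*sin(n)^3 - 91*sin(n)^2*cos(n) - 126*sin(n)^2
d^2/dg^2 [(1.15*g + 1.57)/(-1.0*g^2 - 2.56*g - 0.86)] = (-(1.15*g + 1.57)*(2.0*g + 2.56)*(4.0*g + 5.12) + (6.9*g + 9.028)*(1.0*g^2 + 2.56*g + 0.86))/(1.0*g^2 + 2.56*g + 0.86)^3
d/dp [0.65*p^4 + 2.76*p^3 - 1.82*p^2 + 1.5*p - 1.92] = 2.6*p^3 + 8.28*p^2 - 3.64*p + 1.5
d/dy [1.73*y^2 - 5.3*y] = 3.46*y - 5.3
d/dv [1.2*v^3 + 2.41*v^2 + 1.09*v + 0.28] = 3.6*v^2 + 4.82*v + 1.09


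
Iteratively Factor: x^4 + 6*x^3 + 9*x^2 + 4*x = (x + 1)*(x^3 + 5*x^2 + 4*x) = (x + 1)*(x + 4)*(x^2 + x) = (x + 1)^2*(x + 4)*(x)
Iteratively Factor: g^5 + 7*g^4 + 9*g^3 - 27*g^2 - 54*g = (g + 3)*(g^4 + 4*g^3 - 3*g^2 - 18*g) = (g - 2)*(g + 3)*(g^3 + 6*g^2 + 9*g) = (g - 2)*(g + 3)^2*(g^2 + 3*g) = g*(g - 2)*(g + 3)^2*(g + 3)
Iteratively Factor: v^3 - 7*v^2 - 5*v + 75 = (v + 3)*(v^2 - 10*v + 25) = (v - 5)*(v + 3)*(v - 5)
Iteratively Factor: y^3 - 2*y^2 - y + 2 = (y - 2)*(y^2 - 1) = (y - 2)*(y + 1)*(y - 1)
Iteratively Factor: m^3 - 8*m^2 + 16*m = (m - 4)*(m^2 - 4*m) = (m - 4)^2*(m)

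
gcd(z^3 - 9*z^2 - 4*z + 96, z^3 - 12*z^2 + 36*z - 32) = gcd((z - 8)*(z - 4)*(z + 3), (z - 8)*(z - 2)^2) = z - 8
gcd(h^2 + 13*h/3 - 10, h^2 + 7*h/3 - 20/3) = h - 5/3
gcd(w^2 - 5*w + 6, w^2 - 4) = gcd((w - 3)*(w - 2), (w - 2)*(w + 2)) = w - 2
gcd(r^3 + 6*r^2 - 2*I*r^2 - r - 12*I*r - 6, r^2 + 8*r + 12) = r + 6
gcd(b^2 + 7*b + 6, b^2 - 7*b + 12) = 1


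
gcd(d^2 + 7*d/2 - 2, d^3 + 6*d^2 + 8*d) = d + 4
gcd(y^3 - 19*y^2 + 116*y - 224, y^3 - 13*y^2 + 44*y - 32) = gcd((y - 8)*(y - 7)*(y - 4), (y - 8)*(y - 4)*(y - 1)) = y^2 - 12*y + 32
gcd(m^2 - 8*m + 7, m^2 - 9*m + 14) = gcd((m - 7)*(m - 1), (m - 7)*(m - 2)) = m - 7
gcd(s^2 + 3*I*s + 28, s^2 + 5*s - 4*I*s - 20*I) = s - 4*I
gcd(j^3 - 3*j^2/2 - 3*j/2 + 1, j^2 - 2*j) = j - 2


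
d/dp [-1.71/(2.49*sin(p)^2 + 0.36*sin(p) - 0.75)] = (8.5158*sin(p) + 0.6156)*cos(p)/(2.49*sin(p)^2 + 0.36*sin(p) - 0.75)^2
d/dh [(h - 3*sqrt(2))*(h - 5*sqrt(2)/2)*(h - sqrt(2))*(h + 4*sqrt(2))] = 4*h^3 - 15*sqrt(2)*h^2/2 - 52*h + 89*sqrt(2)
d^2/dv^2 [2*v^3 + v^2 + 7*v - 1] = 12*v + 2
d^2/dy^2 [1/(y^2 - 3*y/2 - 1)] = 4*(4*y^2 - 6*y - (4*y - 3)^2 - 4)/(-2*y^2 + 3*y + 2)^3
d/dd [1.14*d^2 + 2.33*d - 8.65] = 2.28*d + 2.33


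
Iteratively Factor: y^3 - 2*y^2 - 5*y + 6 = (y - 3)*(y^2 + y - 2) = (y - 3)*(y - 1)*(y + 2)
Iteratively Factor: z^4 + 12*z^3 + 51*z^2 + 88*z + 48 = (z + 1)*(z^3 + 11*z^2 + 40*z + 48) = (z + 1)*(z + 4)*(z^2 + 7*z + 12) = (z + 1)*(z + 3)*(z + 4)*(z + 4)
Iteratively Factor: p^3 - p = (p - 1)*(p^2 + p) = (p - 1)*(p + 1)*(p)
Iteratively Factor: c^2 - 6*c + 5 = (c - 1)*(c - 5)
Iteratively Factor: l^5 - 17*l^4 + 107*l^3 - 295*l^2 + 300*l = (l - 5)*(l^4 - 12*l^3 + 47*l^2 - 60*l) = (l - 5)*(l - 4)*(l^3 - 8*l^2 + 15*l) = (l - 5)^2*(l - 4)*(l^2 - 3*l) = (l - 5)^2*(l - 4)*(l - 3)*(l)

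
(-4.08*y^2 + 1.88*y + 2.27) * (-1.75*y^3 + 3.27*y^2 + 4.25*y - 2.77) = 7.14*y^5 - 16.6316*y^4 - 15.1649*y^3 + 26.7145*y^2 + 4.4399*y - 6.2879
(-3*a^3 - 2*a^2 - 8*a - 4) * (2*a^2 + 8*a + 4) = -6*a^5 - 28*a^4 - 44*a^3 - 80*a^2 - 64*a - 16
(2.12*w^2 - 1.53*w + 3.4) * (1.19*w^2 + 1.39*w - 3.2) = 2.5228*w^4 + 1.1261*w^3 - 4.8647*w^2 + 9.622*w - 10.88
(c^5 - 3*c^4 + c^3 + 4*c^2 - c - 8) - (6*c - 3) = c^5 - 3*c^4 + c^3 + 4*c^2 - 7*c - 5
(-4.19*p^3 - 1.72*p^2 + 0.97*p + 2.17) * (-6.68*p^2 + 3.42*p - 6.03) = 27.9892*p^5 - 2.8402*p^4 + 12.9037*p^3 - 0.8066*p^2 + 1.5723*p - 13.0851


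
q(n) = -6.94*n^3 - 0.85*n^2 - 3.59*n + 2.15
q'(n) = -20.82*n^2 - 1.7*n - 3.59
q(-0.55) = 5.02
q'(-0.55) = -8.95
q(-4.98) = 856.08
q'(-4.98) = -511.47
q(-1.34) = 22.13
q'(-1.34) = -38.70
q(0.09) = 1.81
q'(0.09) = -3.91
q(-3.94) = 427.57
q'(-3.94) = -320.09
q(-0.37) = 3.71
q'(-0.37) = -5.81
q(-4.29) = 549.85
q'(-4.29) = -379.47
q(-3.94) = 427.57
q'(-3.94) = -320.09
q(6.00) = -1549.03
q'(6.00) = -763.31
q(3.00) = -203.65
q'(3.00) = -196.07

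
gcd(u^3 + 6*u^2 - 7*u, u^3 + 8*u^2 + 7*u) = u^2 + 7*u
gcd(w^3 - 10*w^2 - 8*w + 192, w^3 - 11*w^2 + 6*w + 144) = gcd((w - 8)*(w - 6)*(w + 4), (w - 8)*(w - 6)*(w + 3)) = w^2 - 14*w + 48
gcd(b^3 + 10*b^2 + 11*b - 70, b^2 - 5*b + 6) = b - 2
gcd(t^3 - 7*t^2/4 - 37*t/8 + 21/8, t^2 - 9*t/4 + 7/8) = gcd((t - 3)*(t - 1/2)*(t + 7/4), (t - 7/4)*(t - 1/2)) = t - 1/2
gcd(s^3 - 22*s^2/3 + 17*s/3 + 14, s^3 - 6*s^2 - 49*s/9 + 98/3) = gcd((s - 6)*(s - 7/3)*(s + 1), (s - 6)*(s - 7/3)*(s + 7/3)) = s^2 - 25*s/3 + 14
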